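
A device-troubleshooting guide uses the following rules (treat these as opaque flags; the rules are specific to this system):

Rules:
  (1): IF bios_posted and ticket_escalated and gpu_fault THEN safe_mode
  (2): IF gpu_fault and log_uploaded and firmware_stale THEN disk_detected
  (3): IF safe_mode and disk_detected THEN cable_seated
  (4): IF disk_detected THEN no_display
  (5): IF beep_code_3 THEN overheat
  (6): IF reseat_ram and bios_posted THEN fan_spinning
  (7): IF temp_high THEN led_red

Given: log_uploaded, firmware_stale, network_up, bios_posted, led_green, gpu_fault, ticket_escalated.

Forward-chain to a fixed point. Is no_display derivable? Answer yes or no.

Round 1 — (1), (2), derive safe_mode, disk_detected.
Round 2 — (3), (4), derive cable_seated, no_display.
no_display appears in round 2, so it is derivable.

yes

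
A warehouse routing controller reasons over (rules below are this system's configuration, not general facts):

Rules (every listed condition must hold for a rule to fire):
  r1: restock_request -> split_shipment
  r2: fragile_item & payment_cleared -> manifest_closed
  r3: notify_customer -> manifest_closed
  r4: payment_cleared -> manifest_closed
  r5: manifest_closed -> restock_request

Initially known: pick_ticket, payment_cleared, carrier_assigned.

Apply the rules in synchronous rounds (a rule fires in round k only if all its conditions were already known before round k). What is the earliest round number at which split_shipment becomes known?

Round 1 — r4, derive manifest_closed.
Round 2 — r5, derive restock_request.
Round 3 — r1, derive split_shipment.
split_shipment first appears in round 3.

3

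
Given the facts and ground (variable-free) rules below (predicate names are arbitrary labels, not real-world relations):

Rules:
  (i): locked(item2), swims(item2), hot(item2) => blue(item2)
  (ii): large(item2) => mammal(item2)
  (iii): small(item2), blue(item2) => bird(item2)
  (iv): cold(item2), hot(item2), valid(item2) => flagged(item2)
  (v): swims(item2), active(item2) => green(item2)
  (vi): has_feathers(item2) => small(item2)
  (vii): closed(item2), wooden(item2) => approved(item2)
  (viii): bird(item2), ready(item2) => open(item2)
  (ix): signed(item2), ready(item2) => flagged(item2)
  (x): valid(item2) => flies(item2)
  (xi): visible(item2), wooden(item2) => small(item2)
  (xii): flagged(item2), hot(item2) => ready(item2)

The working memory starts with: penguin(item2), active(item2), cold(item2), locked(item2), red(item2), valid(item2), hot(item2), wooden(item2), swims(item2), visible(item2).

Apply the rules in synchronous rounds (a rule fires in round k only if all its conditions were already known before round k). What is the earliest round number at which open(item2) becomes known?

Round 1: (i) [locked(item2), swims(item2), hot(item2) => blue(item2)]; (iv) [cold(item2), hot(item2), valid(item2) => flagged(item2)]; (v) [swims(item2), active(item2) => green(item2)]; (x) [valid(item2) => flies(item2)]; (xi) [visible(item2), wooden(item2) => small(item2)]. Adds blue(item2), flagged(item2), green(item2), flies(item2), small(item2).
Round 2: (iii) [small(item2), blue(item2) => bird(item2)]; (xii) [flagged(item2), hot(item2) => ready(item2)]. Adds bird(item2), ready(item2).
Round 3: (viii) [bird(item2), ready(item2) => open(item2)]. Adds open(item2).
open(item2) first appears in round 3.

3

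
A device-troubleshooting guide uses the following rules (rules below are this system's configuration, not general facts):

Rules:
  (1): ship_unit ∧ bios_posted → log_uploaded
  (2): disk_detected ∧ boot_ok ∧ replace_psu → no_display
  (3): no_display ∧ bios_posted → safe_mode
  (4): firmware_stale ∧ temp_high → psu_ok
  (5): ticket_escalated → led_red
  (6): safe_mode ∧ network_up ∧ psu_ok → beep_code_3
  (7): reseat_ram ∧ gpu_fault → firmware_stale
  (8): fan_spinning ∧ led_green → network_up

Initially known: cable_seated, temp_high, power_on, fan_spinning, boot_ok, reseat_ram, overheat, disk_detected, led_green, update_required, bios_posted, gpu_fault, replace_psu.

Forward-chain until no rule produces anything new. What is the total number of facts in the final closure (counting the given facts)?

Round 1 fires (2), (7), (8), giving no_display, firmware_stale, network_up.
Round 2 fires (3), (4), giving safe_mode, psu_ok.
Round 3 fires (6), giving beep_code_3.
Closure: {beep_code_3, bios_posted, boot_ok, cable_seated, disk_detected, fan_spinning, firmware_stale, gpu_fault, led_green, network_up, no_display, overheat, power_on, psu_ok, replace_psu, reseat_ram, safe_mode, temp_high, update_required} — 19 facts.

19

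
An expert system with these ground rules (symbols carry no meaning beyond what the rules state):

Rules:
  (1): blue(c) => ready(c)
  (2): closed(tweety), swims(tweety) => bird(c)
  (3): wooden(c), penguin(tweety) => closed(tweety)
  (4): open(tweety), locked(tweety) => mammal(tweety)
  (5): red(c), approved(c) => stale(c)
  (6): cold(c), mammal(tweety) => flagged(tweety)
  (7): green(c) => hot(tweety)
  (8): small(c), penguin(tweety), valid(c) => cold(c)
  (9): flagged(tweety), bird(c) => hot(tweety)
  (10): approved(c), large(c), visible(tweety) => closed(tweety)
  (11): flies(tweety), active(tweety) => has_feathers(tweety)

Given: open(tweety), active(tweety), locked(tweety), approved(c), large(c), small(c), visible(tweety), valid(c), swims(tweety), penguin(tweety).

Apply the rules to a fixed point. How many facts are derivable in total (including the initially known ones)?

16

Round 1 — (4), (8), (10), derive mammal(tweety), cold(c), closed(tweety).
Round 2 — (2), (6), derive bird(c), flagged(tweety).
Round 3 — (9), derive hot(tweety).
Closure: {active(tweety), approved(c), bird(c), closed(tweety), cold(c), flagged(tweety), hot(tweety), large(c), locked(tweety), mammal(tweety), open(tweety), penguin(tweety), small(c), swims(tweety), valid(c), visible(tweety)} — 16 facts.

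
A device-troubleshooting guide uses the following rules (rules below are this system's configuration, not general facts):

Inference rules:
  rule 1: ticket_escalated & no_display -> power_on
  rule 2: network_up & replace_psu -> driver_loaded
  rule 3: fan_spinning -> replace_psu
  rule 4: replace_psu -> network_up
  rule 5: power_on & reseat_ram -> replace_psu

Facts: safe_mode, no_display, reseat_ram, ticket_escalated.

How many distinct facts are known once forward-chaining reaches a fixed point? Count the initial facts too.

8

[1] rule 1 [ticket_escalated & no_display -> power_on]. ⇒ new: power_on.
[2] rule 5 [power_on & reseat_ram -> replace_psu]. ⇒ new: replace_psu.
[3] rule 4 [replace_psu -> network_up]. ⇒ new: network_up.
[4] rule 2 [network_up & replace_psu -> driver_loaded]. ⇒ new: driver_loaded.
Closure: {driver_loaded, network_up, no_display, power_on, replace_psu, reseat_ram, safe_mode, ticket_escalated} — 8 facts.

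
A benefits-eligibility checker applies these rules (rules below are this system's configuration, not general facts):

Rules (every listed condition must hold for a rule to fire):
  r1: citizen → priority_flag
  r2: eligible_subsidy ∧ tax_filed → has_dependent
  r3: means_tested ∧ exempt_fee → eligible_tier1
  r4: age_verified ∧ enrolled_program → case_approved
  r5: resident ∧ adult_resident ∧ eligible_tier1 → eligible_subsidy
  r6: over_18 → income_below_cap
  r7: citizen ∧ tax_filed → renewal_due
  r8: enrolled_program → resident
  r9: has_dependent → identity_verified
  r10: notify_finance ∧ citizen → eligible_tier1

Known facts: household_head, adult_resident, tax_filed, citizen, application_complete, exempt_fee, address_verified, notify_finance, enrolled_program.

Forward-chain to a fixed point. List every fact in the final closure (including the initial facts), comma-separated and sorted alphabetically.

address_verified, adult_resident, application_complete, citizen, eligible_subsidy, eligible_tier1, enrolled_program, exempt_fee, has_dependent, household_head, identity_verified, notify_finance, priority_flag, renewal_due, resident, tax_filed

Round 1: r1 [citizen → priority_flag]; r7 [citizen ∧ tax_filed → renewal_due]; r8 [enrolled_program → resident]; r10 [notify_finance ∧ citizen → eligible_tier1]. New: priority_flag, renewal_due, resident, eligible_tier1.
Round 2: r5 [resident ∧ adult_resident ∧ eligible_tier1 → eligible_subsidy]. New: eligible_subsidy.
Round 3: r2 [eligible_subsidy ∧ tax_filed → has_dependent]. New: has_dependent.
Round 4: r9 [has_dependent → identity_verified]. New: identity_verified.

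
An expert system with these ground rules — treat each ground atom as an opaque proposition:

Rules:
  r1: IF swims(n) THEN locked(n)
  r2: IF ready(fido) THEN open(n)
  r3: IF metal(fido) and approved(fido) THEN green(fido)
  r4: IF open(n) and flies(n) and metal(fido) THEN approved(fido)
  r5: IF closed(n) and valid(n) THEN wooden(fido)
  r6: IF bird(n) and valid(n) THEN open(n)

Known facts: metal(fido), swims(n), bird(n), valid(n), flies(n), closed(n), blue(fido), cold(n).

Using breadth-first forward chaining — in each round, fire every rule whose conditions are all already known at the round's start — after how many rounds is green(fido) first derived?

Round 1: r1 [IF swims(n) THEN locked(n)]; r5 [IF closed(n) and valid(n) THEN wooden(fido)]; r6 [IF bird(n) and valid(n) THEN open(n)]. Adds locked(n), wooden(fido), open(n).
Round 2: r4 [IF open(n) and flies(n) and metal(fido) THEN approved(fido)]. Adds approved(fido).
Round 3: r3 [IF metal(fido) and approved(fido) THEN green(fido)]. Adds green(fido).
green(fido) first appears in round 3.

3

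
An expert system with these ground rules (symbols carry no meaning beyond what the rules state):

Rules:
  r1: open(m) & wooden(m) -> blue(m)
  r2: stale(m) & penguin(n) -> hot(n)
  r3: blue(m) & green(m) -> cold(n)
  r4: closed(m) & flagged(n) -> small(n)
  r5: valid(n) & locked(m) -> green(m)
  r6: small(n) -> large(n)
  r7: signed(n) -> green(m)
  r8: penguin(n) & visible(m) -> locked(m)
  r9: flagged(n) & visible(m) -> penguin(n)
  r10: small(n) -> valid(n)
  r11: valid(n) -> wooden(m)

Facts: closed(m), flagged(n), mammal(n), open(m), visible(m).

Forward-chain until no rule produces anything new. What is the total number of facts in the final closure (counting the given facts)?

Round 1 — r4, r9, derive small(n), penguin(n).
Round 2 — r6, r8, r10, derive large(n), locked(m), valid(n).
Round 3 — r5, r11, derive green(m), wooden(m).
Round 4 — r1, derive blue(m).
Round 5 — r3, derive cold(n).
Closure: {blue(m), closed(m), cold(n), flagged(n), green(m), large(n), locked(m), mammal(n), open(m), penguin(n), small(n), valid(n), visible(m), wooden(m)} — 14 facts.

14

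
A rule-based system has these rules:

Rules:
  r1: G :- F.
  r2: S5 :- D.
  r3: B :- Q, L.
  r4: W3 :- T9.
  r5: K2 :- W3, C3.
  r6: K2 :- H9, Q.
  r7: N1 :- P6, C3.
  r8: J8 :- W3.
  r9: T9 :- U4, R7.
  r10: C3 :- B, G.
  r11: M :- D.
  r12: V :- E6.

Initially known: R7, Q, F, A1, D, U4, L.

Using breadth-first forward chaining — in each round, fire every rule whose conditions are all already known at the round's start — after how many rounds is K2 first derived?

3

Round 1 fires r1, r2, r3, r9, r11, giving G, S5, B, T9, M.
Round 2 fires r4, r10, giving W3, C3.
Round 3 fires r5, r8, giving K2, J8.
K2 first appears in round 3.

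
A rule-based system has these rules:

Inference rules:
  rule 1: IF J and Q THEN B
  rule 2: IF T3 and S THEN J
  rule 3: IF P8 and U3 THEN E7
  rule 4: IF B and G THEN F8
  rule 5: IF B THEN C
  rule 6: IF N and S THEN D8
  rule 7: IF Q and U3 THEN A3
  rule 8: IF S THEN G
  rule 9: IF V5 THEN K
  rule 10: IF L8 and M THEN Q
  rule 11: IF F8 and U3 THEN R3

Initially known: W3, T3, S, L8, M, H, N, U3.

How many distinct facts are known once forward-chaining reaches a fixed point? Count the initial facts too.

Round 1 — rule 2, rule 6, rule 8, rule 10, derive J, D8, G, Q.
Round 2 — rule 1, rule 7, derive B, A3.
Round 3 — rule 4, rule 5, derive F8, C.
Round 4 — rule 11, derive R3.
Closure: {A3, B, C, D8, F8, G, H, J, L8, M, N, Q, R3, S, T3, U3, W3} — 17 facts.

17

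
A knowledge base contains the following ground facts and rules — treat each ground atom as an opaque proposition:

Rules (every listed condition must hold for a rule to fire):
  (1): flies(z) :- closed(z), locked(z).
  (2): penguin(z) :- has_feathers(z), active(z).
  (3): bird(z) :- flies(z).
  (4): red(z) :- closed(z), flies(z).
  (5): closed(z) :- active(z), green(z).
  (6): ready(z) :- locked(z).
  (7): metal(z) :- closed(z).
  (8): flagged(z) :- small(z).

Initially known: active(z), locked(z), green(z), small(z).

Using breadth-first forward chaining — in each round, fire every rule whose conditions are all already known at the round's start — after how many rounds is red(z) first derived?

3

Round 1: (5) [closed(z) :- active(z), green(z).]; (6) [ready(z) :- locked(z).]; (8) [flagged(z) :- small(z).]. New: closed(z), ready(z), flagged(z).
Round 2: (1) [flies(z) :- closed(z), locked(z).]; (7) [metal(z) :- closed(z).]. New: flies(z), metal(z).
Round 3: (3) [bird(z) :- flies(z).]; (4) [red(z) :- closed(z), flies(z).]. New: bird(z), red(z).
red(z) first appears in round 3.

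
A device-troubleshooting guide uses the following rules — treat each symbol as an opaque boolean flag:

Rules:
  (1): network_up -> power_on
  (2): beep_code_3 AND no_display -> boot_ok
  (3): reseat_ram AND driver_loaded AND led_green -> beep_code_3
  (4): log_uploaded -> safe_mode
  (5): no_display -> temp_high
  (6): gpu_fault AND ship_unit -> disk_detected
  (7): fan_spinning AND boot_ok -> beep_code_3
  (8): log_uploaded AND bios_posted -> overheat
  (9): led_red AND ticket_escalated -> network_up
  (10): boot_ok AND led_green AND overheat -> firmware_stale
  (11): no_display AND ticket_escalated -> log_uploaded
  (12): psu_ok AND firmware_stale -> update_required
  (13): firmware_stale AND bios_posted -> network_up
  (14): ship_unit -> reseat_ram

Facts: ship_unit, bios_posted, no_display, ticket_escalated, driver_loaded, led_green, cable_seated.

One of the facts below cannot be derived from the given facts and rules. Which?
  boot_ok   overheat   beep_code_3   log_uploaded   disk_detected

disk_detected

Round 1 — (5), (11), (14), derive temp_high, log_uploaded, reseat_ram.
Round 2 — (3), (4), (8), derive beep_code_3, safe_mode, overheat.
Round 3 — (2), derive boot_ok.
Round 4 — (10), derive firmware_stale.
Round 5 — (13), derive network_up.
Round 6 — (1), derive power_on.
Derived: boot_ok (round 3), overheat (round 2), beep_code_3 (round 2), log_uploaded (round 1). disk_detected never appears in any round.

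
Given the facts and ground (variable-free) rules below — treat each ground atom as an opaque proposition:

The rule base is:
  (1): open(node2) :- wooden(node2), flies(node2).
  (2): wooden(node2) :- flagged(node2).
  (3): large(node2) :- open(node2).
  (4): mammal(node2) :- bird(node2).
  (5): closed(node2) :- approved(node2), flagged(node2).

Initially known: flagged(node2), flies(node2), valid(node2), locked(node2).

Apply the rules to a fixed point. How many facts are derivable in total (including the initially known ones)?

Round 1: (2) [wooden(node2) :- flagged(node2).]. Adds wooden(node2).
Round 2: (1) [open(node2) :- wooden(node2), flies(node2).]. Adds open(node2).
Round 3: (3) [large(node2) :- open(node2).]. Adds large(node2).
Closure: {flagged(node2), flies(node2), large(node2), locked(node2), open(node2), valid(node2), wooden(node2)} — 7 facts.

7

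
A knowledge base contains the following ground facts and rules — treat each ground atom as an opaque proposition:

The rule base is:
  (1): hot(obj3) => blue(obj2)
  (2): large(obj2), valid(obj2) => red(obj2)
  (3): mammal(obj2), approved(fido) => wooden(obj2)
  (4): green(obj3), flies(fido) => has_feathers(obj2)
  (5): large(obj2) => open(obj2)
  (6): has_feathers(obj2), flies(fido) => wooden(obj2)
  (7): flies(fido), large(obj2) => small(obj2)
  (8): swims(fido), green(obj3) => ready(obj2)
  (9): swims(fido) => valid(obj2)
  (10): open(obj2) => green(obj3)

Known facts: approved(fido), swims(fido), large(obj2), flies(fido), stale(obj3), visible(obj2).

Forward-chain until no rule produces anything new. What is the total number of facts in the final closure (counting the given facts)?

Round 1 fires (5), (7), (9), giving open(obj2), small(obj2), valid(obj2).
Round 2 fires (2), (10), giving red(obj2), green(obj3).
Round 3 fires (4), (8), giving has_feathers(obj2), ready(obj2).
Round 4 fires (6), giving wooden(obj2).
Closure: {approved(fido), flies(fido), green(obj3), has_feathers(obj2), large(obj2), open(obj2), ready(obj2), red(obj2), small(obj2), stale(obj3), swims(fido), valid(obj2), visible(obj2), wooden(obj2)} — 14 facts.

14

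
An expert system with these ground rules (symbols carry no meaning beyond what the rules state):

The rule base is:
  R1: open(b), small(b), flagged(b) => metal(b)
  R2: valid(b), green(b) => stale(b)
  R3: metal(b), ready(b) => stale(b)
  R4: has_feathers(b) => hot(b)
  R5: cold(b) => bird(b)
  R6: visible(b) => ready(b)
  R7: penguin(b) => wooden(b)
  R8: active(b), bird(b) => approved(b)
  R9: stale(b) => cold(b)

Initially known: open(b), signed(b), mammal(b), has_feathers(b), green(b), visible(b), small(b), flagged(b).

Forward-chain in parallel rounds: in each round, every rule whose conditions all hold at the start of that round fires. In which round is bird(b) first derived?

4

Round 1: R1 [open(b), small(b), flagged(b) => metal(b)]; R4 [has_feathers(b) => hot(b)]; R6 [visible(b) => ready(b)]. Adds metal(b), hot(b), ready(b).
Round 2: R3 [metal(b), ready(b) => stale(b)]. Adds stale(b).
Round 3: R9 [stale(b) => cold(b)]. Adds cold(b).
Round 4: R5 [cold(b) => bird(b)]. Adds bird(b).
bird(b) first appears in round 4.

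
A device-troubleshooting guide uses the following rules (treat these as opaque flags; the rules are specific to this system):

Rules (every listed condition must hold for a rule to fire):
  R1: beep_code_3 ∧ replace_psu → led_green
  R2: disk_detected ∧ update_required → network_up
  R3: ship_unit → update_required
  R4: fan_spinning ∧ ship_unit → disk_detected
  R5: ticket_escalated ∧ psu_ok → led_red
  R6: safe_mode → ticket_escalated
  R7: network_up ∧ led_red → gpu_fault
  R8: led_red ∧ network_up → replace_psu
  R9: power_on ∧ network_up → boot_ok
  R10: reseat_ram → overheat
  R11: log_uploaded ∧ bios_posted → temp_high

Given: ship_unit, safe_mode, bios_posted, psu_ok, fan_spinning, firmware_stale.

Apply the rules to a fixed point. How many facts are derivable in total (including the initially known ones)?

Round 1 fires R3, R4, R6, giving update_required, disk_detected, ticket_escalated.
Round 2 fires R2, R5, giving network_up, led_red.
Round 3 fires R7, R8, giving gpu_fault, replace_psu.
Closure: {bios_posted, disk_detected, fan_spinning, firmware_stale, gpu_fault, led_red, network_up, psu_ok, replace_psu, safe_mode, ship_unit, ticket_escalated, update_required} — 13 facts.

13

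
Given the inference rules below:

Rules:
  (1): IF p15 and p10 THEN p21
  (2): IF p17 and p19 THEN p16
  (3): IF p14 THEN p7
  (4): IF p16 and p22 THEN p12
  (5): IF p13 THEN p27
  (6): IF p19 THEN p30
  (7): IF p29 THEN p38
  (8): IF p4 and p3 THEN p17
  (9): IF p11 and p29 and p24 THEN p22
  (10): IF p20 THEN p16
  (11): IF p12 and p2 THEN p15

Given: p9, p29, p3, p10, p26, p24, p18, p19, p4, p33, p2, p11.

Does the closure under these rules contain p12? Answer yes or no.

Round 1: (6) [IF p19 THEN p30]; (7) [IF p29 THEN p38]; (8) [IF p4 and p3 THEN p17]; (9) [IF p11 and p29 and p24 THEN p22]. New: p30, p38, p17, p22.
Round 2: (2) [IF p17 and p19 THEN p16]. New: p16.
Round 3: (4) [IF p16 and p22 THEN p12]. New: p12.
Round 4: (11) [IF p12 and p2 THEN p15]. New: p15.
Round 5: (1) [IF p15 and p10 THEN p21]. New: p21.
p12 appears in round 3, so it is derivable.

yes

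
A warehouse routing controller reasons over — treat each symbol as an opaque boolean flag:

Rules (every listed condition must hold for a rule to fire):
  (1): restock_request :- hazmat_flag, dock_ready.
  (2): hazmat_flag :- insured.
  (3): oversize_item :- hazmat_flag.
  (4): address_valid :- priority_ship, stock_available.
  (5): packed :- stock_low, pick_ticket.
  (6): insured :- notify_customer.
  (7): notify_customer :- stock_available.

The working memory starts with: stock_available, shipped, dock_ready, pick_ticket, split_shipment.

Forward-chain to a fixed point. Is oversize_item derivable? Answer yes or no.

Round 1: (7) [notify_customer :- stock_available.]. New: notify_customer.
Round 2: (6) [insured :- notify_customer.]. New: insured.
Round 3: (2) [hazmat_flag :- insured.]. New: hazmat_flag.
Round 4: (1) [restock_request :- hazmat_flag, dock_ready.]; (3) [oversize_item :- hazmat_flag.]. New: restock_request, oversize_item.
oversize_item appears in round 4, so it is derivable.

yes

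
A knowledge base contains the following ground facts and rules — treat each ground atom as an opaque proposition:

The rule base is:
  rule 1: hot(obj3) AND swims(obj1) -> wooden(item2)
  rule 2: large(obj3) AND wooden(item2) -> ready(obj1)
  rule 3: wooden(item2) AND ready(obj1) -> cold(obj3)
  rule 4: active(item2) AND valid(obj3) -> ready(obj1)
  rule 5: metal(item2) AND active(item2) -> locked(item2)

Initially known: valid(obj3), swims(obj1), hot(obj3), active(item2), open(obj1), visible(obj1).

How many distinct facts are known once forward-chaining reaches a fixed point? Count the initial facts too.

9

Round 1: rule 1 [hot(obj3) AND swims(obj1) -> wooden(item2)]; rule 4 [active(item2) AND valid(obj3) -> ready(obj1)]. New: wooden(item2), ready(obj1).
Round 2: rule 3 [wooden(item2) AND ready(obj1) -> cold(obj3)]. New: cold(obj3).
Closure: {active(item2), cold(obj3), hot(obj3), open(obj1), ready(obj1), swims(obj1), valid(obj3), visible(obj1), wooden(item2)} — 9 facts.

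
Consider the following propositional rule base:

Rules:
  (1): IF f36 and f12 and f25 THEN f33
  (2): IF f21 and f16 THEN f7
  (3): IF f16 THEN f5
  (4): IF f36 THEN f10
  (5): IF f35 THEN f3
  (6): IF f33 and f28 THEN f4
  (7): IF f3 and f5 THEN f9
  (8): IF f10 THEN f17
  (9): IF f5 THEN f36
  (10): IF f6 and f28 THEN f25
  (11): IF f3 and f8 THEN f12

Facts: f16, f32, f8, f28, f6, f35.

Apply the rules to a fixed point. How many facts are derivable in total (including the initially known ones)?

Round 1 — (3), (5), (10), derive f5, f3, f25.
Round 2 — (7), (9), (11), derive f9, f36, f12.
Round 3 — (1), (4), derive f33, f10.
Round 4 — (6), (8), derive f4, f17.
Closure: {f10, f12, f16, f17, f25, f28, f3, f32, f33, f35, f36, f4, f5, f6, f8, f9} — 16 facts.

16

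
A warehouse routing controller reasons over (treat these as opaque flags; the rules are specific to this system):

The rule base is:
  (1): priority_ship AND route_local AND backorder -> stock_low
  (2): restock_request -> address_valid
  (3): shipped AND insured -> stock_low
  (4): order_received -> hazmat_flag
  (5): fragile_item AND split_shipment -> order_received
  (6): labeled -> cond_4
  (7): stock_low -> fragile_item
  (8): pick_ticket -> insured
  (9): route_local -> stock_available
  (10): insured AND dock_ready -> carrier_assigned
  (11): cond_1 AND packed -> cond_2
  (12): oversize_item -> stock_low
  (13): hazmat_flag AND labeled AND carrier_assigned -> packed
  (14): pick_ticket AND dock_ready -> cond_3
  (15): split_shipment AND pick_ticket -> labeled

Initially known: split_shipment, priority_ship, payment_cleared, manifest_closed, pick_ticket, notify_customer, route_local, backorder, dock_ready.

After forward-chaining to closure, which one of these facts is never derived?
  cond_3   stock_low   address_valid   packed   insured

Round 1: (1) [priority_ship AND route_local AND backorder -> stock_low]; (8) [pick_ticket -> insured]; (9) [route_local -> stock_available]; (14) [pick_ticket AND dock_ready -> cond_3]; (15) [split_shipment AND pick_ticket -> labeled]. Adds stock_low, insured, stock_available, cond_3, labeled.
Round 2: (6) [labeled -> cond_4]; (7) [stock_low -> fragile_item]; (10) [insured AND dock_ready -> carrier_assigned]. Adds cond_4, fragile_item, carrier_assigned.
Round 3: (5) [fragile_item AND split_shipment -> order_received]. Adds order_received.
Round 4: (4) [order_received -> hazmat_flag]. Adds hazmat_flag.
Round 5: (13) [hazmat_flag AND labeled AND carrier_assigned -> packed]. Adds packed.
Derived: insured (round 1), packed (round 5), cond_3 (round 1), stock_low (round 1). address_valid never appears in any round.

address_valid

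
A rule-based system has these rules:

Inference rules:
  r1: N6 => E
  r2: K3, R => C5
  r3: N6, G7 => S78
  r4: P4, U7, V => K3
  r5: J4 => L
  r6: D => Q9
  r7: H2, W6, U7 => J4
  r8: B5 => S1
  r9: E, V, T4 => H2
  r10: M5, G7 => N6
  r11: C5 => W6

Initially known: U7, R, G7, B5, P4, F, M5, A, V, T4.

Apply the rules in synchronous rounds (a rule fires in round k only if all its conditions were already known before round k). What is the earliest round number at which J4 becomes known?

[1] r4 [P4, U7, V => K3]; r8 [B5 => S1]; r10 [M5, G7 => N6]. ⇒ new: K3, S1, N6.
[2] r1 [N6 => E]; r2 [K3, R => C5]; r3 [N6, G7 => S78]. ⇒ new: E, C5, S78.
[3] r9 [E, V, T4 => H2]; r11 [C5 => W6]. ⇒ new: H2, W6.
[4] r7 [H2, W6, U7 => J4]. ⇒ new: J4.
J4 first appears in round 4.

4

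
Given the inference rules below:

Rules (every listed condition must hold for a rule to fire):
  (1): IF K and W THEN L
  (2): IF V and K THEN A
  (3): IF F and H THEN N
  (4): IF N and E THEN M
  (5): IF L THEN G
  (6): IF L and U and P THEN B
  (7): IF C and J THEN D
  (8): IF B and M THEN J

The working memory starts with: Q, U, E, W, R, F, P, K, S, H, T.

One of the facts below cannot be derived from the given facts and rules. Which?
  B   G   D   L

D

Round 1: (1) [IF K and W THEN L]; (3) [IF F and H THEN N]. New: L, N.
Round 2: (4) [IF N and E THEN M]; (5) [IF L THEN G]; (6) [IF L and U and P THEN B]. New: M, G, B.
Round 3: (8) [IF B and M THEN J]. New: J.
Derived: L (round 1), G (round 2), B (round 2). D never appears in any round.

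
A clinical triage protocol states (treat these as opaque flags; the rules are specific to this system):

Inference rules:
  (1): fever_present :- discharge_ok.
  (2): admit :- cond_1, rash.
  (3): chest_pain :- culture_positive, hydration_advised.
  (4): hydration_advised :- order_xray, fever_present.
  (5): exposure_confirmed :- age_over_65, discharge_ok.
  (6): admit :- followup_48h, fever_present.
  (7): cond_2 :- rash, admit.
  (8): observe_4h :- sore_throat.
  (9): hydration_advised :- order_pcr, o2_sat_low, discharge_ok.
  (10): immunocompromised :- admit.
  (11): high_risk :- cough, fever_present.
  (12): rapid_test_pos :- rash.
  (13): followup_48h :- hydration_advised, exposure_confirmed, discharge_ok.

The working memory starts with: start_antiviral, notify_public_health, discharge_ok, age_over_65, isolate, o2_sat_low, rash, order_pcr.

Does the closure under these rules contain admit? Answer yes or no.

yes

[1] (1) [fever_present :- discharge_ok.]; (5) [exposure_confirmed :- age_over_65, discharge_ok.]; (9) [hydration_advised :- order_pcr, o2_sat_low, discharge_ok.]; (12) [rapid_test_pos :- rash.]. ⇒ new: fever_present, exposure_confirmed, hydration_advised, rapid_test_pos.
[2] (13) [followup_48h :- hydration_advised, exposure_confirmed, discharge_ok.]. ⇒ new: followup_48h.
[3] (6) [admit :- followup_48h, fever_present.]. ⇒ new: admit.
[4] (7) [cond_2 :- rash, admit.]; (10) [immunocompromised :- admit.]. ⇒ new: cond_2, immunocompromised.
admit appears in round 3, so it is derivable.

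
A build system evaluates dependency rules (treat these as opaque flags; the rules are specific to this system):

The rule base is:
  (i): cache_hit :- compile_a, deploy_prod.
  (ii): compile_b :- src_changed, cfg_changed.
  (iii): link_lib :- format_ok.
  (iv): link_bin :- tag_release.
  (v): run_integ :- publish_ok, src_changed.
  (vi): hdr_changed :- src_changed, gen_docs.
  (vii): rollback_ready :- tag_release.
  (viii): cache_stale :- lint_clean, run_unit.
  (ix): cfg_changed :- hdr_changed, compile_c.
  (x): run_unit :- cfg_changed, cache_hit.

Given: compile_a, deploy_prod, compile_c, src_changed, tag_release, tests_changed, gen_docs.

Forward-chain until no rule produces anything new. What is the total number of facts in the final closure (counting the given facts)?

14

Round 1 — (i), (iv), (vi), (vii), derive cache_hit, link_bin, hdr_changed, rollback_ready.
Round 2 — (ix), derive cfg_changed.
Round 3 — (ii), (x), derive compile_b, run_unit.
Closure: {cache_hit, cfg_changed, compile_a, compile_b, compile_c, deploy_prod, gen_docs, hdr_changed, link_bin, rollback_ready, run_unit, src_changed, tag_release, tests_changed} — 14 facts.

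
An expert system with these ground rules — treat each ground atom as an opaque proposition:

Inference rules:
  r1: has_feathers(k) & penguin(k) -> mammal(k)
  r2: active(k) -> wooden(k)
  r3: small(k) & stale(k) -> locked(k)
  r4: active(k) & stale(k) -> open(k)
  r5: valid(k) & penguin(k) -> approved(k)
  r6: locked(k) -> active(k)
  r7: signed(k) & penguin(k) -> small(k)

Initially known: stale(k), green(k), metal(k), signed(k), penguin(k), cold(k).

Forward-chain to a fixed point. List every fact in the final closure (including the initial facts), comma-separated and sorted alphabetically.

Round 1: r7 [signed(k) & penguin(k) -> small(k)]. Adds small(k).
Round 2: r3 [small(k) & stale(k) -> locked(k)]. Adds locked(k).
Round 3: r6 [locked(k) -> active(k)]. Adds active(k).
Round 4: r2 [active(k) -> wooden(k)]; r4 [active(k) & stale(k) -> open(k)]. Adds wooden(k), open(k).

active(k), cold(k), green(k), locked(k), metal(k), open(k), penguin(k), signed(k), small(k), stale(k), wooden(k)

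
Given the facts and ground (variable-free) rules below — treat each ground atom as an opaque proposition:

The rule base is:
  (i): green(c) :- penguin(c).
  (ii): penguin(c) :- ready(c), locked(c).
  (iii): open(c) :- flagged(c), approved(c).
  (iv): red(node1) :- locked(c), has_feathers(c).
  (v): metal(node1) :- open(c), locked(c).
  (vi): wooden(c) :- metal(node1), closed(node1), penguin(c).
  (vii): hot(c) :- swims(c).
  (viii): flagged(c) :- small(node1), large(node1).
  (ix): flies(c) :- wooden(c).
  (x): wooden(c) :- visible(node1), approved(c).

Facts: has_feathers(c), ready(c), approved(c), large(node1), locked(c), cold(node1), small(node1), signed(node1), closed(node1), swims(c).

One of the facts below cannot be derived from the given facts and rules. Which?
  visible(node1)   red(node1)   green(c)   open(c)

visible(node1)

Round 1: (ii) [penguin(c) :- ready(c), locked(c).]; (iv) [red(node1) :- locked(c), has_feathers(c).]; (vii) [hot(c) :- swims(c).]; (viii) [flagged(c) :- small(node1), large(node1).]. Adds penguin(c), red(node1), hot(c), flagged(c).
Round 2: (i) [green(c) :- penguin(c).]; (iii) [open(c) :- flagged(c), approved(c).]. Adds green(c), open(c).
Round 3: (v) [metal(node1) :- open(c), locked(c).]. Adds metal(node1).
Round 4: (vi) [wooden(c) :- metal(node1), closed(node1), penguin(c).]. Adds wooden(c).
Round 5: (ix) [flies(c) :- wooden(c).]. Adds flies(c).
Derived: open(c) (round 2), green(c) (round 2), red(node1) (round 1). visible(node1) never appears in any round.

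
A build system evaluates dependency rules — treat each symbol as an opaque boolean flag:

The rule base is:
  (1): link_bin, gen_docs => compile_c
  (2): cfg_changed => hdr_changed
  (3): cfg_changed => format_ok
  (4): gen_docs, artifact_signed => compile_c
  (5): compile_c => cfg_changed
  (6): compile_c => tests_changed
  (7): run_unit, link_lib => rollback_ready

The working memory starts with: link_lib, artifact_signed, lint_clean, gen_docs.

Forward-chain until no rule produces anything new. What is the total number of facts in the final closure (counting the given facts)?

Round 1: (4) [gen_docs, artifact_signed => compile_c]. New: compile_c.
Round 2: (5) [compile_c => cfg_changed]; (6) [compile_c => tests_changed]. New: cfg_changed, tests_changed.
Round 3: (2) [cfg_changed => hdr_changed]; (3) [cfg_changed => format_ok]. New: hdr_changed, format_ok.
Closure: {artifact_signed, cfg_changed, compile_c, format_ok, gen_docs, hdr_changed, link_lib, lint_clean, tests_changed} — 9 facts.

9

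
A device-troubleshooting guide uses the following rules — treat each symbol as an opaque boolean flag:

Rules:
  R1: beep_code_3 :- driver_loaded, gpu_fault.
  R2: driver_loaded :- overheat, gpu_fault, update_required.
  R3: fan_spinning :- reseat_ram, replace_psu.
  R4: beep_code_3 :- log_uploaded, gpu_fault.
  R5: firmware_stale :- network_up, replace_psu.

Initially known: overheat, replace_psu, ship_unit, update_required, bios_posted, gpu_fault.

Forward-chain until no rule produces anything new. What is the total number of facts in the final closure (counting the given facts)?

8

[1] R2 [driver_loaded :- overheat, gpu_fault, update_required.]. ⇒ new: driver_loaded.
[2] R1 [beep_code_3 :- driver_loaded, gpu_fault.]. ⇒ new: beep_code_3.
Closure: {beep_code_3, bios_posted, driver_loaded, gpu_fault, overheat, replace_psu, ship_unit, update_required} — 8 facts.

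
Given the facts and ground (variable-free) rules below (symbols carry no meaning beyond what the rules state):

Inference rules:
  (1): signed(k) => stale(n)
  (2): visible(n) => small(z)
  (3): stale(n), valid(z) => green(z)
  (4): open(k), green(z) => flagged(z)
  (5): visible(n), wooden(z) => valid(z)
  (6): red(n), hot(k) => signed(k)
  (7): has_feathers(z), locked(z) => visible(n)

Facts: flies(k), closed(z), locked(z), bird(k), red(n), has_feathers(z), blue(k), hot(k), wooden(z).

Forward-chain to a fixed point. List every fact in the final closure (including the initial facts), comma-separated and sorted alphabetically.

bird(k), blue(k), closed(z), flies(k), green(z), has_feathers(z), hot(k), locked(z), red(n), signed(k), small(z), stale(n), valid(z), visible(n), wooden(z)

Round 1 fires (6), (7), giving signed(k), visible(n).
Round 2 fires (1), (2), (5), giving stale(n), small(z), valid(z).
Round 3 fires (3), giving green(z).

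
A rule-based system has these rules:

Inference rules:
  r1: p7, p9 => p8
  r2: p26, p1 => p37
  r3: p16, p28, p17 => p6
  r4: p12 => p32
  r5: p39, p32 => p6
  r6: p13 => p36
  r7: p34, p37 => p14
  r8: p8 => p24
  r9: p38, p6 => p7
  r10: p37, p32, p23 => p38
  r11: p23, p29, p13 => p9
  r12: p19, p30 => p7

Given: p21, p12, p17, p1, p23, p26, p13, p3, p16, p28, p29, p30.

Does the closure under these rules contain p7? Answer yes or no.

Round 1 — r2, r3, r4, r6, r11, derive p37, p6, p32, p36, p9.
Round 2 — r10, derive p38.
Round 3 — r9, derive p7.
Round 4 — r1, derive p8.
Round 5 — r8, derive p24.
p7 appears in round 3, so it is derivable.

yes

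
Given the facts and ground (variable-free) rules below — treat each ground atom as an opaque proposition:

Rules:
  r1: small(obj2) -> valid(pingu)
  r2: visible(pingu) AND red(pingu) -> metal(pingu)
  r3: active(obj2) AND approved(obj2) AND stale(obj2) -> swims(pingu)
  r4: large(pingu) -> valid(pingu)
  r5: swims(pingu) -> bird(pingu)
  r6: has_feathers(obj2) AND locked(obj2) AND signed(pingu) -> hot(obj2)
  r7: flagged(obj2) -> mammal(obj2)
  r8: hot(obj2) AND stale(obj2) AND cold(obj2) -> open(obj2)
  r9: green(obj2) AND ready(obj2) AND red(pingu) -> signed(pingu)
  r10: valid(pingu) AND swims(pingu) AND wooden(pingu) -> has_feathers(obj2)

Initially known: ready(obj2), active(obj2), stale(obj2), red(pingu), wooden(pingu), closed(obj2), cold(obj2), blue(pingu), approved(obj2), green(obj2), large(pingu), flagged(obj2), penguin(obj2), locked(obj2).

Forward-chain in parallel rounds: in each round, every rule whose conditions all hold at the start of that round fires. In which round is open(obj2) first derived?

4

Round 1: r3 [active(obj2) AND approved(obj2) AND stale(obj2) -> swims(pingu)]; r4 [large(pingu) -> valid(pingu)]; r7 [flagged(obj2) -> mammal(obj2)]; r9 [green(obj2) AND ready(obj2) AND red(pingu) -> signed(pingu)]. New: swims(pingu), valid(pingu), mammal(obj2), signed(pingu).
Round 2: r5 [swims(pingu) -> bird(pingu)]; r10 [valid(pingu) AND swims(pingu) AND wooden(pingu) -> has_feathers(obj2)]. New: bird(pingu), has_feathers(obj2).
Round 3: r6 [has_feathers(obj2) AND locked(obj2) AND signed(pingu) -> hot(obj2)]. New: hot(obj2).
Round 4: r8 [hot(obj2) AND stale(obj2) AND cold(obj2) -> open(obj2)]. New: open(obj2).
open(obj2) first appears in round 4.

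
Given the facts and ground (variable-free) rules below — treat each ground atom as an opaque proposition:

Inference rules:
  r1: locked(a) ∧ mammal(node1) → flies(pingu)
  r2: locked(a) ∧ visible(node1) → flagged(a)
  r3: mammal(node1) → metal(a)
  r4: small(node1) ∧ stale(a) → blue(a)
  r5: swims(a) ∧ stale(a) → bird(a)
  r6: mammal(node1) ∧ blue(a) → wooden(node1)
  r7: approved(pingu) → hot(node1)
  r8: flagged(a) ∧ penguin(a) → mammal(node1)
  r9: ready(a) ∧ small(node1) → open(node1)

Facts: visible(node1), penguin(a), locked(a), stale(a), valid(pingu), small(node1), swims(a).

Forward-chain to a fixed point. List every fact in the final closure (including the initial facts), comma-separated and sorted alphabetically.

bird(a), blue(a), flagged(a), flies(pingu), locked(a), mammal(node1), metal(a), penguin(a), small(node1), stale(a), swims(a), valid(pingu), visible(node1), wooden(node1)

Round 1 fires r2, r4, r5, giving flagged(a), blue(a), bird(a).
Round 2 fires r8, giving mammal(node1).
Round 3 fires r1, r3, r6, giving flies(pingu), metal(a), wooden(node1).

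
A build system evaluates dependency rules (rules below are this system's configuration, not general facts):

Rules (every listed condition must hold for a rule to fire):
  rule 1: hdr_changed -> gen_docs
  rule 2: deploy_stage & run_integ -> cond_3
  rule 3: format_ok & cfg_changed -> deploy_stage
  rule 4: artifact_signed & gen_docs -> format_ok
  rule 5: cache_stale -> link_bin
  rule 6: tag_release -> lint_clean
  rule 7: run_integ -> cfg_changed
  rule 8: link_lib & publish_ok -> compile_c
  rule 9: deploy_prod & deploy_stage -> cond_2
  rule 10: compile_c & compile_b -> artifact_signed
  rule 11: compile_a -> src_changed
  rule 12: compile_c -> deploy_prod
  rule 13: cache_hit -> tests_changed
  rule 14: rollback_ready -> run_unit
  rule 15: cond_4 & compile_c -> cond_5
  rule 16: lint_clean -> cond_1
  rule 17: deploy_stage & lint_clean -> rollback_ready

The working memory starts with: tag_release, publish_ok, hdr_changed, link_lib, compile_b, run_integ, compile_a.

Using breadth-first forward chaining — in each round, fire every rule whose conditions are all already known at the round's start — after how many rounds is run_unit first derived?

6

Round 1: rule 1 [hdr_changed -> gen_docs]; rule 6 [tag_release -> lint_clean]; rule 7 [run_integ -> cfg_changed]; rule 8 [link_lib & publish_ok -> compile_c]; rule 11 [compile_a -> src_changed]. Adds gen_docs, lint_clean, cfg_changed, compile_c, src_changed.
Round 2: rule 10 [compile_c & compile_b -> artifact_signed]; rule 12 [compile_c -> deploy_prod]; rule 16 [lint_clean -> cond_1]. Adds artifact_signed, deploy_prod, cond_1.
Round 3: rule 4 [artifact_signed & gen_docs -> format_ok]. Adds format_ok.
Round 4: rule 3 [format_ok & cfg_changed -> deploy_stage]. Adds deploy_stage.
Round 5: rule 2 [deploy_stage & run_integ -> cond_3]; rule 9 [deploy_prod & deploy_stage -> cond_2]; rule 17 [deploy_stage & lint_clean -> rollback_ready]. Adds cond_3, cond_2, rollback_ready.
Round 6: rule 14 [rollback_ready -> run_unit]. Adds run_unit.
run_unit first appears in round 6.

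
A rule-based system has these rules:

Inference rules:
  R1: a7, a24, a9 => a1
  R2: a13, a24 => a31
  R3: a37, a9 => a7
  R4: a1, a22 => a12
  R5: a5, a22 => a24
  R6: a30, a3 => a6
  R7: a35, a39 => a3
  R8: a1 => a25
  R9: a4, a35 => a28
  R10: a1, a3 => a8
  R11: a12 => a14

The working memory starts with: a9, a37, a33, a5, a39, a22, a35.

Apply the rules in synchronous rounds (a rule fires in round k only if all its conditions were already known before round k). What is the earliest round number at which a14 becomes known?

4

Round 1: R3 [a37, a9 => a7]; R5 [a5, a22 => a24]; R7 [a35, a39 => a3]. New: a7, a24, a3.
Round 2: R1 [a7, a24, a9 => a1]. New: a1.
Round 3: R4 [a1, a22 => a12]; R8 [a1 => a25]; R10 [a1, a3 => a8]. New: a12, a25, a8.
Round 4: R11 [a12 => a14]. New: a14.
a14 first appears in round 4.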